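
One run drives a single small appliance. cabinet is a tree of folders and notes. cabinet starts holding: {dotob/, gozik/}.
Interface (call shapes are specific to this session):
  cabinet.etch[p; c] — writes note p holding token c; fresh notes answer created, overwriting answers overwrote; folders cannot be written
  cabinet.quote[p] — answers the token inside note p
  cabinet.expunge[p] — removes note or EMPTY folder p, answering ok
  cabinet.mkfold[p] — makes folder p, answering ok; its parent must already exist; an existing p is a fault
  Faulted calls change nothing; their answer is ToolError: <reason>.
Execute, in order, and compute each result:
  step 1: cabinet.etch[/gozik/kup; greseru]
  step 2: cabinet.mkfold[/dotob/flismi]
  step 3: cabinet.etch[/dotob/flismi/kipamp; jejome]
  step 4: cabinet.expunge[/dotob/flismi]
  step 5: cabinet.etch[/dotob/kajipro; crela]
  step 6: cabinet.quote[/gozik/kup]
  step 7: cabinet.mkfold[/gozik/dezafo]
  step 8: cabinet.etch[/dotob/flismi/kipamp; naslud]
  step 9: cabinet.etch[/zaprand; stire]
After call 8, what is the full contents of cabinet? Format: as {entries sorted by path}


Answer: {dotob/, dotob/flismi/, dotob/flismi/kipamp=naslud, dotob/kajipro=crela, gozik/, gozik/dezafo/, gozik/kup=greseru}

Derivation:
>> cabinet.etch(p=/gozik/kup, c=greseru)
<< created
>> cabinet.mkfold(p=/dotob/flismi)
<< ok
>> cabinet.etch(p=/dotob/flismi/kipamp, c=jejome)
<< created
>> cabinet.expunge(p=/dotob/flismi)
<< ToolError: not empty
>> cabinet.etch(p=/dotob/kajipro, c=crela)
<< created
>> cabinet.quote(p=/gozik/kup)
<< greseru
>> cabinet.mkfold(p=/gozik/dezafo)
<< ok
>> cabinet.etch(p=/dotob/flismi/kipamp, c=naslud)
<< overwrote
>> cabinet.etch(p=/zaprand, c=stire)
<< created


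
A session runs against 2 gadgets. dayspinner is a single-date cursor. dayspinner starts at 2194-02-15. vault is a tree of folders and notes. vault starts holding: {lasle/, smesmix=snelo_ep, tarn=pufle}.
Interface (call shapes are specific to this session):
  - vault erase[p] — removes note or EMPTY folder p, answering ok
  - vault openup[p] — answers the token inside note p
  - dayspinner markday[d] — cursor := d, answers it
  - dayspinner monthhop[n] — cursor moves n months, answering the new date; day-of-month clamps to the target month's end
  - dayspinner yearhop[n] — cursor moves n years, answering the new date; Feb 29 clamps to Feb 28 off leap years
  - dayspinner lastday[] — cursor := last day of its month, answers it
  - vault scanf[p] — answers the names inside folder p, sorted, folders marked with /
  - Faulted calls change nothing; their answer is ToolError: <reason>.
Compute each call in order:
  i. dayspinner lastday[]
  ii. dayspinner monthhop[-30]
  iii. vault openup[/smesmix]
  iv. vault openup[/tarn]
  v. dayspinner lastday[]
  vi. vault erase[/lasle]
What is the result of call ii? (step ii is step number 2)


Answer: 2191-08-28

Derivation:
>>> dayspinner lastday
[out] 2194-02-28
>>> dayspinner monthhop n=-30
[out] 2191-08-28
>>> vault openup p=/smesmix
[out] snelo_ep
>>> vault openup p=/tarn
[out] pufle
>>> dayspinner lastday
[out] 2191-08-31
>>> vault erase p=/lasle
[out] ok


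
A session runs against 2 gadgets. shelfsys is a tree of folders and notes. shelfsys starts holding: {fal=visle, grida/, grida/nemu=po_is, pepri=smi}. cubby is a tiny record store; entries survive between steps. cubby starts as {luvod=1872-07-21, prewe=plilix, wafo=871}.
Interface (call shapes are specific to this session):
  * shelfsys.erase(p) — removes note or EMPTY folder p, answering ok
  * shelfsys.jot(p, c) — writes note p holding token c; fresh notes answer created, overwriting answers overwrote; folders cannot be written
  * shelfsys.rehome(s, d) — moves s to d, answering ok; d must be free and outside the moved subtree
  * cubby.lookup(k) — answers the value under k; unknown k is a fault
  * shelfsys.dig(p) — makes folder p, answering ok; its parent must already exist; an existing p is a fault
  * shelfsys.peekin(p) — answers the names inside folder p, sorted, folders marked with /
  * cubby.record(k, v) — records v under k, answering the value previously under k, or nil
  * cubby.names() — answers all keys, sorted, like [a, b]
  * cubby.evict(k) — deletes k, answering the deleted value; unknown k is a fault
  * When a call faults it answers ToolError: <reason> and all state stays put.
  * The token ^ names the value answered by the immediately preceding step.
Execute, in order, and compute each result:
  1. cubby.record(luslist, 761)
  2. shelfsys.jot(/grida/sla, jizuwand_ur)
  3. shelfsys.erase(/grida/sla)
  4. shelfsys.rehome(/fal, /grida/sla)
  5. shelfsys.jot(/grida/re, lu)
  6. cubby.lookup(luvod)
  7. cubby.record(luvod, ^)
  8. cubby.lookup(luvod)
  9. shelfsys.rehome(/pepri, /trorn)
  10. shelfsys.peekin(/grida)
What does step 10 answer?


Answer: [nemu, re, sla]

Derivation:
Step: record[k→luslist; v→761]
Result: nil
Step: jot[p→/grida/sla; c→jizuwand_ur]
Result: created
Step: erase[p→/grida/sla]
Result: ok
Step: rehome[s→/fal; d→/grida/sla]
Result: ok
Step: jot[p→/grida/re; c→lu]
Result: created
Step: lookup[k→luvod]
Result: 1872-07-21
Step: record[k→luvod; v→^]
Result: 1872-07-21
Step: lookup[k→luvod]
Result: 1872-07-21
Step: rehome[s→/pepri; d→/trorn]
Result: ok
Step: peekin[p→/grida]
Result: [nemu, re, sla]


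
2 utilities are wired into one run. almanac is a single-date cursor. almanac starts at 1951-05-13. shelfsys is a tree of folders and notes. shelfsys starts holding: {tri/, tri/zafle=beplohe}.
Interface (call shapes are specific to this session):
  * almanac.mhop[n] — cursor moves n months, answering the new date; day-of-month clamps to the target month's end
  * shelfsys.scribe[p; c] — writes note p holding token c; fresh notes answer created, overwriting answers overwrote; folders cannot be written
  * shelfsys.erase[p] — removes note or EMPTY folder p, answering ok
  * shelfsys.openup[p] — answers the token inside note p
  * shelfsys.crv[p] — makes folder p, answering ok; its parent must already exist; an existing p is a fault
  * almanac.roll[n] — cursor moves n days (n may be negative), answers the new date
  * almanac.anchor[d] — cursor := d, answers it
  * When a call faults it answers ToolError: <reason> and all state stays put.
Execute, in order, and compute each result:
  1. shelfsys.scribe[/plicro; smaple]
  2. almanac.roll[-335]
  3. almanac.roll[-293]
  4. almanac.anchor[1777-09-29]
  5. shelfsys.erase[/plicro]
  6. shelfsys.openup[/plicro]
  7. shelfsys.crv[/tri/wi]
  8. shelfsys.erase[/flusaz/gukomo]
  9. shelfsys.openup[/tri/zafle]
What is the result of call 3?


Answer: 1949-08-23

Derivation:
Invoking scribe passing p→/plicro, c→smaple, and get created.
Next I call roll passing n→-335, → 1950-06-12.
Now I run roll passing n→-293, yielding 1949-08-23.
I try anchor passing d→1777-09-29, and see 1777-09-29.
Then erase passing p→/plicro: ok.
I use openup passing p→/plicro, and get ToolError: not found.
I run crv passing p→/tri/wi, and see ok.
I try erase passing p→/flusaz/gukomo, and observe ToolError: not found.
I try openup passing p→/tri/zafle: beplohe.


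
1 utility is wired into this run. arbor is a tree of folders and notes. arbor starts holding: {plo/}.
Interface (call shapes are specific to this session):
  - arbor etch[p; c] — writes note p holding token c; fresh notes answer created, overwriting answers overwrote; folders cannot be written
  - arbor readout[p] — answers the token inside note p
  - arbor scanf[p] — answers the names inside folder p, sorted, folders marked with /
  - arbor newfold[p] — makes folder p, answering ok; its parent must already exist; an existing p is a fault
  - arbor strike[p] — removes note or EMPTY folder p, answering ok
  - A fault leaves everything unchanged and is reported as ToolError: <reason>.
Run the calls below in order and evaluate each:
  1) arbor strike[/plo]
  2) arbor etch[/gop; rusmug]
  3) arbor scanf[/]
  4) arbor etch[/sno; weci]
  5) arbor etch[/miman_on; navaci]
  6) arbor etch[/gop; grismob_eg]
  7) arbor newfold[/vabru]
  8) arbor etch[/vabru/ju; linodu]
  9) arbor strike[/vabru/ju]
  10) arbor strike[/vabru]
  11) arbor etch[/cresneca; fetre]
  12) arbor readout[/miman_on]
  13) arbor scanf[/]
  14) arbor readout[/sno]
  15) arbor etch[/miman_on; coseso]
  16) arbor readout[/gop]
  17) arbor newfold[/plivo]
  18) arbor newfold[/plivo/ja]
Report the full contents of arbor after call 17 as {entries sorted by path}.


Answer: {cresneca=fetre, gop=grismob_eg, miman_on=coseso, plivo/, sno=weci}

Derivation:
// arbor strike(p='/plo') => ok
// arbor etch(p='/gop', c='rusmug') => created
// arbor scanf(p='/') => [gop]
// arbor etch(p='/sno', c='weci') => created
// arbor etch(p='/miman_on', c='navaci') => created
// arbor etch(p='/gop', c='grismob_eg') => overwrote
// arbor newfold(p='/vabru') => ok
// arbor etch(p='/vabru/ju', c='linodu') => created
// arbor strike(p='/vabru/ju') => ok
// arbor strike(p='/vabru') => ok
// arbor etch(p='/cresneca', c='fetre') => created
// arbor readout(p='/miman_on') => navaci
// arbor scanf(p='/') => [cresneca, gop, miman_on, sno]
// arbor readout(p='/sno') => weci
// arbor etch(p='/miman_on', c='coseso') => overwrote
// arbor readout(p='/gop') => grismob_eg
// arbor newfold(p='/plivo') => ok
// arbor newfold(p='/plivo/ja') => ok


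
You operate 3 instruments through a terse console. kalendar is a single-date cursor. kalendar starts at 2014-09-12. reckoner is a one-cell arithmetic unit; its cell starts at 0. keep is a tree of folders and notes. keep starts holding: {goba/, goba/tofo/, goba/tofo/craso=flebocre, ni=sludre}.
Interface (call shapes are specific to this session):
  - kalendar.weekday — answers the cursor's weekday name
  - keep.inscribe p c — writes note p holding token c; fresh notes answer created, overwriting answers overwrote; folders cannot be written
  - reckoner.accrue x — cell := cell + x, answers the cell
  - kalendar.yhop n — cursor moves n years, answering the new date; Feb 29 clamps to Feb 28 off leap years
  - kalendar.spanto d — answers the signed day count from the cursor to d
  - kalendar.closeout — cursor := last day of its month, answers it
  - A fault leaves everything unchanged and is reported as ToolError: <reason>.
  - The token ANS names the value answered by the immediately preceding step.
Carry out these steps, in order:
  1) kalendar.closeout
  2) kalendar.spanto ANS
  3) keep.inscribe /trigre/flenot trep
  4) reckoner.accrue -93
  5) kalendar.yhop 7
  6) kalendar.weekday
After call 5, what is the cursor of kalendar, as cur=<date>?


·→ closeout()
·← 2014-09-30
·→ spanto(d=ANS)
·← 0
·→ inscribe(p=/trigre/flenot, c=trep)
·← ToolError: no parent
·→ accrue(x=-93)
·← -93
·→ yhop(n=7)
·← 2021-09-30
·→ weekday()
·← Thursday

Answer: cur=2021-09-30


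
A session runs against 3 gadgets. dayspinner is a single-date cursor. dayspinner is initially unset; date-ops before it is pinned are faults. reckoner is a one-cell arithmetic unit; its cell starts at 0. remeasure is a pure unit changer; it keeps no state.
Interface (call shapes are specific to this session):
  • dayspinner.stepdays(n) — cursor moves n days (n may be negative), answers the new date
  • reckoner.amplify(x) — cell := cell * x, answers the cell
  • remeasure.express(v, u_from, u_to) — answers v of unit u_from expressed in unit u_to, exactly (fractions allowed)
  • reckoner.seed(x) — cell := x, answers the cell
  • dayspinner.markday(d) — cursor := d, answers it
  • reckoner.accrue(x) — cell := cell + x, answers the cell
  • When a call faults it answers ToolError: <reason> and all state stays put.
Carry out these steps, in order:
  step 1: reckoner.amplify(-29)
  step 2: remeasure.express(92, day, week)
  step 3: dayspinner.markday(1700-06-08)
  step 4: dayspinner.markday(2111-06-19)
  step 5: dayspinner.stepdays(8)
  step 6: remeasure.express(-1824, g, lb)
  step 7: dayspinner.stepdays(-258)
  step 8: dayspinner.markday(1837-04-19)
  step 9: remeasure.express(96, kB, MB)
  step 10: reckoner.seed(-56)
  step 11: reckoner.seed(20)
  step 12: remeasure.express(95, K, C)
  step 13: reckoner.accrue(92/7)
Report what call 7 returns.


Answer: 2110-10-12

Derivation:
>>> amplify -29
  0
>>> express 92 day week
  92/7
>>> markday 1700-06-08
  1700-06-08
>>> markday 2111-06-19
  2111-06-19
>>> stepdays 8
  2111-06-27
>>> express -1824 g lb
  -182400000/45359237
>>> stepdays -258
  2110-10-12
>>> markday 1837-04-19
  1837-04-19
>>> express 96 kB MB
  12/125
>>> seed -56
  -56
>>> seed 20
  20
>>> express 95 K C
  -3563/20
>>> accrue 92/7
  232/7


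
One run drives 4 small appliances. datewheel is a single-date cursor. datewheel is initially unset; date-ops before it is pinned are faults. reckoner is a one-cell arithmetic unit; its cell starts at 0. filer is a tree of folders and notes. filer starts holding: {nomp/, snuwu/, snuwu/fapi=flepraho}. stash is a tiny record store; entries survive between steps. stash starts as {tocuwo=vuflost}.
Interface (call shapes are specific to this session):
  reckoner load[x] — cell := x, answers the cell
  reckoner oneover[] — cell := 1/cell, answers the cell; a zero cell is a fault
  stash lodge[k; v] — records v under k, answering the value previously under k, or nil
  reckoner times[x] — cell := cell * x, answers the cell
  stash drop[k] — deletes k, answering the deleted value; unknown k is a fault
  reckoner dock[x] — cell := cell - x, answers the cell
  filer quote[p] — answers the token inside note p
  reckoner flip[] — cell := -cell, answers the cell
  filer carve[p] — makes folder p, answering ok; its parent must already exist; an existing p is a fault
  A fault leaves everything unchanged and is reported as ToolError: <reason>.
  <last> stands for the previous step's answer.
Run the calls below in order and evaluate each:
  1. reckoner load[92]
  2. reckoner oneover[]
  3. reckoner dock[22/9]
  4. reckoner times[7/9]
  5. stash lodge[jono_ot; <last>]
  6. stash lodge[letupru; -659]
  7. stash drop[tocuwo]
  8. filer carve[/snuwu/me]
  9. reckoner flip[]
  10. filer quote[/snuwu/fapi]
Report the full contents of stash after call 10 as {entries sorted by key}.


Answer: {jono_ot=-14105/7452, letupru=-659}

Derivation:
> reckoner load x→92
:: 92
> reckoner oneover
:: 1/92
> reckoner dock x→22/9
:: -2015/828
> reckoner times x→7/9
:: -14105/7452
> stash lodge k→jono_ot v→<last>
:: nil
> stash lodge k→letupru v→-659
:: nil
> stash drop k→tocuwo
:: vuflost
> filer carve p→/snuwu/me
:: ok
> reckoner flip
:: 14105/7452
> filer quote p→/snuwu/fapi
:: flepraho


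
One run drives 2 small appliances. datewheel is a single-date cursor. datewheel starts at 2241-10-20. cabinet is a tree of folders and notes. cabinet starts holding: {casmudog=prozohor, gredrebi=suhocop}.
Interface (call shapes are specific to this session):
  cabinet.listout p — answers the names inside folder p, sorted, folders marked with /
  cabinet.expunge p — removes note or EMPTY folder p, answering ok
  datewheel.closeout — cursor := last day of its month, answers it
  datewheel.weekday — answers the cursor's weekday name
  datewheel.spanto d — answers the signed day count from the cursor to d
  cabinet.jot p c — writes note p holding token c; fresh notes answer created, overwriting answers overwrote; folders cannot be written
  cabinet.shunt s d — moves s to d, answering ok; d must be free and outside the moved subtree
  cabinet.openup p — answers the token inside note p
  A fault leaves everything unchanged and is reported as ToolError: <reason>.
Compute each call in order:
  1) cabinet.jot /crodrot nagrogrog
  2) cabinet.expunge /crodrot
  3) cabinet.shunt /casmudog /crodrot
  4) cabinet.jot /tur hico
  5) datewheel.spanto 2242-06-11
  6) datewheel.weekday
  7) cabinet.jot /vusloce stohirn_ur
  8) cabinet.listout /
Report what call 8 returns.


Answer: [crodrot, gredrebi, tur, vusloce]

Derivation:
>> cabinet.jot(/crodrot, nagrogrog)
<< created
>> cabinet.expunge(/crodrot)
<< ok
>> cabinet.shunt(/casmudog, /crodrot)
<< ok
>> cabinet.jot(/tur, hico)
<< created
>> datewheel.spanto(2242-06-11)
<< 234
>> datewheel.weekday()
<< Wednesday
>> cabinet.jot(/vusloce, stohirn_ur)
<< created
>> cabinet.listout(/)
<< [crodrot, gredrebi, tur, vusloce]


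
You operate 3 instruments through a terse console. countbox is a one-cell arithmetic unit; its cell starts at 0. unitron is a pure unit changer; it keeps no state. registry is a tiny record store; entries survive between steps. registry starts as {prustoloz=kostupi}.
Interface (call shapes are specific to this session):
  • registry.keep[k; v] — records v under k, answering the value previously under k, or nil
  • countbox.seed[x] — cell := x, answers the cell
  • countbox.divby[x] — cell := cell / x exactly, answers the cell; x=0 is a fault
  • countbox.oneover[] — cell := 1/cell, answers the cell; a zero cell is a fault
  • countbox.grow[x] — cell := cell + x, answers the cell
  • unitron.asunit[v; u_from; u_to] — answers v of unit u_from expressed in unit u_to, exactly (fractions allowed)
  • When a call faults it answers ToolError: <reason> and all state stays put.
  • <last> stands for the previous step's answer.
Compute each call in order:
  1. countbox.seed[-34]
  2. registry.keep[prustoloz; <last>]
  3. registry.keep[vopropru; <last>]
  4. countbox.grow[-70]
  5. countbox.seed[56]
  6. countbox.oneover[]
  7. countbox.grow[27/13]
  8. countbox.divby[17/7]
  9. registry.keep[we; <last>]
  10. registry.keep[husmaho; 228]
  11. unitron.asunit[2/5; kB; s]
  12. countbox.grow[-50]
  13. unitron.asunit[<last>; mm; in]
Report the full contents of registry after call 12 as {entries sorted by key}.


Answer: {husmaho=228, prustoloz=-34, vopropru=kostupi, we=1525/1768}

Derivation:
[in] seed x='-34'
[out] -34
[in] keep k='prustoloz' v='<last>'
[out] kostupi
[in] keep k='vopropru' v='<last>'
[out] nil
[in] grow x='-70'
[out] -104
[in] seed x='56'
[out] 56
[in] oneover
[out] 1/56
[in] grow x='27/13'
[out] 1525/728
[in] divby x='17/7'
[out] 1525/1768
[in] keep k='we' v='<last>'
[out] nil
[in] keep k='husmaho' v='228'
[out] nil
[in] asunit v='2/5' u_from='kB' u_to='s'
[out] ToolError: incompatible units
[in] grow x='-50'
[out] -86875/1768
[in] asunit v='<last>' u_from='mm' u_to='in'
[out] -434375/224536


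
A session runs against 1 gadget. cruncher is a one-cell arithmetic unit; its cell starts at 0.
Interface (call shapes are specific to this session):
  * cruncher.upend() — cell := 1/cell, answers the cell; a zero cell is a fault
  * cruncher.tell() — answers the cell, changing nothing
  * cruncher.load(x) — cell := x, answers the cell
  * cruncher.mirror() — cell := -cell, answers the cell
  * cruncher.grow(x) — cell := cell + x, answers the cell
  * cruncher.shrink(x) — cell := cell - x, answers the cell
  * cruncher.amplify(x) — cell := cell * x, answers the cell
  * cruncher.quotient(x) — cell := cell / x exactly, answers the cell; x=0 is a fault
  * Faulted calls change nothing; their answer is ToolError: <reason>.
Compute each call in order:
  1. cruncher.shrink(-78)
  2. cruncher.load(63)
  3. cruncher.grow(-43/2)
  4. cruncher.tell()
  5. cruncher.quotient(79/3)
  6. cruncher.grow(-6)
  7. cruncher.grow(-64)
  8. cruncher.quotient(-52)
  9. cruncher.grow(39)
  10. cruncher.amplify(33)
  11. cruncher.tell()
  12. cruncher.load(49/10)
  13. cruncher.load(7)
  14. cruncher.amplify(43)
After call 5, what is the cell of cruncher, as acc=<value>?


Answer: acc=249/158

Derivation:
→ cruncher.shrink(-78)
← 78
→ cruncher.load(63)
← 63
→ cruncher.grow(-43/2)
← 83/2
→ cruncher.tell()
← 83/2
→ cruncher.quotient(79/3)
← 249/158
→ cruncher.grow(-6)
← -699/158
→ cruncher.grow(-64)
← -10811/158
→ cruncher.quotient(-52)
← 10811/8216
→ cruncher.grow(39)
← 331235/8216
→ cruncher.amplify(33)
← 10930755/8216
→ cruncher.tell()
← 10930755/8216
→ cruncher.load(49/10)
← 49/10
→ cruncher.load(7)
← 7
→ cruncher.amplify(43)
← 301


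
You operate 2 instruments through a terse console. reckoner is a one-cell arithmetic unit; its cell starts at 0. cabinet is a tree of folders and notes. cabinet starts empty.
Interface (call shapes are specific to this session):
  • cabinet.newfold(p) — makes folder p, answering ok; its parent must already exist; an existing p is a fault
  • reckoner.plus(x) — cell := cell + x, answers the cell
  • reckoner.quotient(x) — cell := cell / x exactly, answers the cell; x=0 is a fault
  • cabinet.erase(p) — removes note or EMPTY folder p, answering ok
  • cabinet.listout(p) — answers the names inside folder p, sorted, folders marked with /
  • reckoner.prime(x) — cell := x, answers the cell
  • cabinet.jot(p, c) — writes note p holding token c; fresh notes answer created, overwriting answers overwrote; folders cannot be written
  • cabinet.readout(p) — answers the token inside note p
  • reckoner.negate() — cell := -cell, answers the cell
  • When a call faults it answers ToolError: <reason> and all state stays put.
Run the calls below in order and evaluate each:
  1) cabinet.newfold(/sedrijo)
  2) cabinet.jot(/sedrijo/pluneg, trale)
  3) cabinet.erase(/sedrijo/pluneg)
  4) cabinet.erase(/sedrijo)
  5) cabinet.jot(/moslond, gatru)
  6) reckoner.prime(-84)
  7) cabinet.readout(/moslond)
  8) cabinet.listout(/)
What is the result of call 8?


Answer: [moslond]

Derivation:
[in] cabinet.newfold p: /sedrijo
= ok
[in] cabinet.jot p: /sedrijo/pluneg c: trale
= created
[in] cabinet.erase p: /sedrijo/pluneg
= ok
[in] cabinet.erase p: /sedrijo
= ok
[in] cabinet.jot p: /moslond c: gatru
= created
[in] reckoner.prime x: -84
= -84
[in] cabinet.readout p: /moslond
= gatru
[in] cabinet.listout p: /
= [moslond]


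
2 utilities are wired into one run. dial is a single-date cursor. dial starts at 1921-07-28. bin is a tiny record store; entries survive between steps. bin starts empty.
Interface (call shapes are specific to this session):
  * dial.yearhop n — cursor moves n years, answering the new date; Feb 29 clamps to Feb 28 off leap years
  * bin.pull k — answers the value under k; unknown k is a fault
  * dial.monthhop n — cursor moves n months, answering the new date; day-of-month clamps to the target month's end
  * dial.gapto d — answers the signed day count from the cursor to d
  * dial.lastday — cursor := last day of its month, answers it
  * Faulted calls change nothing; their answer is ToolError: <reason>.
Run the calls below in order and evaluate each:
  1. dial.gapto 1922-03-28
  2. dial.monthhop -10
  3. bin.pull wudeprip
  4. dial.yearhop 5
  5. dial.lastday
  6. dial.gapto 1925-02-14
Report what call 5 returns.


Answer: 1925-09-30

Derivation:
==> dial.gapto(d: 1922-03-28)
<== 243
==> dial.monthhop(n: -10)
<== 1920-09-28
==> bin.pull(k: wudeprip)
<== ToolError: no such key wudeprip
==> dial.yearhop(n: 5)
<== 1925-09-28
==> dial.lastday()
<== 1925-09-30
==> dial.gapto(d: 1925-02-14)
<== -228


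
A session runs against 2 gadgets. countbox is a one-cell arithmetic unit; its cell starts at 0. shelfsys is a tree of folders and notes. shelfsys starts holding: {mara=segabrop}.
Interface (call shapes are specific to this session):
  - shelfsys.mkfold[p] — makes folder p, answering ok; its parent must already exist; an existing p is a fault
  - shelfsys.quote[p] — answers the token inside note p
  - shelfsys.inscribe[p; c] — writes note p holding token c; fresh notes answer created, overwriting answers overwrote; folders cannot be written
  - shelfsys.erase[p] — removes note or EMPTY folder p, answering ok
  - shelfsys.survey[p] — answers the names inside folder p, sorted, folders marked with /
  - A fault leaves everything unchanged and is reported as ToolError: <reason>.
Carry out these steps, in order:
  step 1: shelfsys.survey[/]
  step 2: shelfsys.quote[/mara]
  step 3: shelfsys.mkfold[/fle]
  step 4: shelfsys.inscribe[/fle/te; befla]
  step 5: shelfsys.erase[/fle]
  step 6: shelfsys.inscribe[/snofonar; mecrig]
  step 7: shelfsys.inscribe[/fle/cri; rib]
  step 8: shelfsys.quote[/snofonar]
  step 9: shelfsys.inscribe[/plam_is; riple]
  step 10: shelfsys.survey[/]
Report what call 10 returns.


>>> survey p=/
[out] [mara]
>>> quote p=/mara
[out] segabrop
>>> mkfold p=/fle
[out] ok
>>> inscribe p=/fle/te c=befla
[out] created
>>> erase p=/fle
[out] ToolError: not empty
>>> inscribe p=/snofonar c=mecrig
[out] created
>>> inscribe p=/fle/cri c=rib
[out] created
>>> quote p=/snofonar
[out] mecrig
>>> inscribe p=/plam_is c=riple
[out] created
>>> survey p=/
[out] [fle/, mara, plam_is, snofonar]

Answer: [fle/, mara, plam_is, snofonar]


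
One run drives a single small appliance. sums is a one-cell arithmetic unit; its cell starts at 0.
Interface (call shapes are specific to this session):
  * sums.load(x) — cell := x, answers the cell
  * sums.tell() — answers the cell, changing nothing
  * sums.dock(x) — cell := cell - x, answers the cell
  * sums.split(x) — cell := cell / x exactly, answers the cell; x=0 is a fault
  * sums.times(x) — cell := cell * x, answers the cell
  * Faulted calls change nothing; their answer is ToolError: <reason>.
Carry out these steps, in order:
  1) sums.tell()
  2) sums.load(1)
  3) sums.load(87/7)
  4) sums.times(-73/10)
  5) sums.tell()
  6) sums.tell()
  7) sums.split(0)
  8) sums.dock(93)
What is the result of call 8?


Answer: -12861/70

Derivation:
→ sums.tell()
← 0
→ sums.load(x=1)
← 1
→ sums.load(x=87/7)
← 87/7
→ sums.times(x=-73/10)
← -6351/70
→ sums.tell()
← -6351/70
→ sums.tell()
← -6351/70
→ sums.split(x=0)
← ToolError: division by zero
→ sums.dock(x=93)
← -12861/70


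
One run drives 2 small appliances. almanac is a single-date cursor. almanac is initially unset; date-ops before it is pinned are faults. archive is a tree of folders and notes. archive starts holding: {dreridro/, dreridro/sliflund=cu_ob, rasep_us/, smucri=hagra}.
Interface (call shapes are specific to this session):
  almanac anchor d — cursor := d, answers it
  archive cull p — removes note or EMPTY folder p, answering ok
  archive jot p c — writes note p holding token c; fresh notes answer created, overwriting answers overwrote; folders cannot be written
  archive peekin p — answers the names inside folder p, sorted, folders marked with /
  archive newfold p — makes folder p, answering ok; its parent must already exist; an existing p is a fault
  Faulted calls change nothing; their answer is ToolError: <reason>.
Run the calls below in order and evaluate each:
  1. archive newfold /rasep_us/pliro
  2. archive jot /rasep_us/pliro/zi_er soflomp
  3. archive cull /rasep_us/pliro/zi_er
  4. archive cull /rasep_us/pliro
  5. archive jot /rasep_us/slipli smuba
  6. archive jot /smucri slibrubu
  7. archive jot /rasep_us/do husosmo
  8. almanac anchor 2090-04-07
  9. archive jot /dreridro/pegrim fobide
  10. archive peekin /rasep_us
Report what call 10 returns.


Now I run archive newfold(p: /rasep_us/pliro), and get ok.
I try archive jot(p: /rasep_us/pliro/zi_er, c: soflomp), yielding created.
I invoke archive cull(p: /rasep_us/pliro/zi_er), → ok.
I call archive cull(p: /rasep_us/pliro): ok.
Now I run archive jot(p: /rasep_us/slipli, c: smuba), yielding created.
I run archive jot(p: /smucri, c: slibrubu), and observe overwrote.
I invoke archive jot(p: /rasep_us/do, c: husosmo), giving created.
Now I run almanac anchor(d: 2090-04-07): 2090-04-07.
I run archive jot(p: /dreridro/pegrim, c: fobide), which returns created.
Next I call archive peekin(p: /rasep_us), and get [do, slipli].

Answer: [do, slipli]


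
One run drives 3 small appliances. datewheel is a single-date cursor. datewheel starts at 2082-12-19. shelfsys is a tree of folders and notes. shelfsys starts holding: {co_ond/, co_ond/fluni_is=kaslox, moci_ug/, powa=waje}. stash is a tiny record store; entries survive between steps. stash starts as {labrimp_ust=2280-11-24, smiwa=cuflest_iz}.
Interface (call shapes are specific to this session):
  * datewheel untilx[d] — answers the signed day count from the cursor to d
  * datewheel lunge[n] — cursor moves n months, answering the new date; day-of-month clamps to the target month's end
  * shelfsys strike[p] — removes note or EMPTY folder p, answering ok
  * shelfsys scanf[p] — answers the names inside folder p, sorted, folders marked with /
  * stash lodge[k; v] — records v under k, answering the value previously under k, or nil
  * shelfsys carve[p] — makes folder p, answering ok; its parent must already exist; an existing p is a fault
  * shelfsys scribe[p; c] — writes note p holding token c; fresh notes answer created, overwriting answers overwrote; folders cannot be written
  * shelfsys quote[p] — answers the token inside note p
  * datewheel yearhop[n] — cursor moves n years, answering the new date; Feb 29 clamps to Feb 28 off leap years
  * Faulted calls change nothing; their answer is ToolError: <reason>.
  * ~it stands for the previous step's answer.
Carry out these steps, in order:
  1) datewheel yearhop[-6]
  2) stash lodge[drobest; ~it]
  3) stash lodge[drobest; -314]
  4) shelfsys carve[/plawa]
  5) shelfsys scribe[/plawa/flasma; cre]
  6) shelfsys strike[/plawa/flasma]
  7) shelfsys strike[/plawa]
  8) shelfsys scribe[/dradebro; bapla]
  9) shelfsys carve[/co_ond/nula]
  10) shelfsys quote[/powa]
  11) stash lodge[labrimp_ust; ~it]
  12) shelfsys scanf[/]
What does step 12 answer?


Answer: [co_ond/, dradebro, moci_ug/, powa]

Derivation:
// 1. datewheel yearhop(-6) : 2076-12-19
// 2. stash lodge(drobest, ~it) : nil
// 3. stash lodge(drobest, -314) : 2076-12-19
// 4. shelfsys carve(/plawa) : ok
// 5. shelfsys scribe(/plawa/flasma, cre) : created
// 6. shelfsys strike(/plawa/flasma) : ok
// 7. shelfsys strike(/plawa) : ok
// 8. shelfsys scribe(/dradebro, bapla) : created
// 9. shelfsys carve(/co_ond/nula) : ok
// 10. shelfsys quote(/powa) : waje
// 11. stash lodge(labrimp_ust, ~it) : 2280-11-24
// 12. shelfsys scanf(/) : [co_ond/, dradebro, moci_ug/, powa]


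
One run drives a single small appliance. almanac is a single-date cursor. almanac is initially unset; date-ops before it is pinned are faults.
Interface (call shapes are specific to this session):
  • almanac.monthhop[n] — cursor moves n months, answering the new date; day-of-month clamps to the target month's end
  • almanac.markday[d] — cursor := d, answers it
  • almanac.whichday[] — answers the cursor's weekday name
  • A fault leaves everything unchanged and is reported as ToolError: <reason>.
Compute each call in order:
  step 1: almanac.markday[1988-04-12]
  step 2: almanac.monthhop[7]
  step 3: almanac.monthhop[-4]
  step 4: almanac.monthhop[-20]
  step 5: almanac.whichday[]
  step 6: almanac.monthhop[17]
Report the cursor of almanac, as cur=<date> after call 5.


Answer: cur=1986-11-12

Derivation:
Using almanac.markday with 1988-04-12, — result: 1988-04-12.
Now I run almanac.monthhop with 7, yielding 1988-11-12.
Now I run almanac.monthhop with -4, and get 1988-07-12.
Calling almanac.monthhop with -20, yielding 1986-11-12.
Next I call almanac.whichday, and observe Wednesday.
Invoking almanac.monthhop with 17, and see 1988-04-12.


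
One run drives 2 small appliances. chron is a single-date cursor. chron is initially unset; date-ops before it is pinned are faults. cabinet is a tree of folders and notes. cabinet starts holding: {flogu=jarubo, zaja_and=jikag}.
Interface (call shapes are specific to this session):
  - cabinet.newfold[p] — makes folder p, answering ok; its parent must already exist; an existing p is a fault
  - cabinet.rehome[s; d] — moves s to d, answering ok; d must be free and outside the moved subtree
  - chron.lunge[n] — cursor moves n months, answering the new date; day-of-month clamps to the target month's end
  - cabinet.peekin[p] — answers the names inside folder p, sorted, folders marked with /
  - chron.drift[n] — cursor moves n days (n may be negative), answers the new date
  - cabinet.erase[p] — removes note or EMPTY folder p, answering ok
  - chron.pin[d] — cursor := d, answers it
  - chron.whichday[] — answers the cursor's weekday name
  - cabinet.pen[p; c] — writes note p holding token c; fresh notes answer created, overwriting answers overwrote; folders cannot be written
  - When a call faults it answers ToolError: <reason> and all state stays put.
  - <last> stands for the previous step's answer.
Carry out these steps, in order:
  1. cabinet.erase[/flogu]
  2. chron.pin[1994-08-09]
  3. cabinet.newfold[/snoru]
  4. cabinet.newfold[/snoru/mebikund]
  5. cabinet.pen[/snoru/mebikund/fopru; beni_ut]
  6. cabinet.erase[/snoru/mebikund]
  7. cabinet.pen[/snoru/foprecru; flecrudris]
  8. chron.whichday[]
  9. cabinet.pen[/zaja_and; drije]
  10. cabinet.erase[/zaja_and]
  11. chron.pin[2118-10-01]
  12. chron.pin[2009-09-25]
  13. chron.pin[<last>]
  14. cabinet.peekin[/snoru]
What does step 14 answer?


Answer: [foprecru, mebikund/]

Derivation:
==> cabinet.erase(p=/flogu)
<== ok
==> chron.pin(d=1994-08-09)
<== 1994-08-09
==> cabinet.newfold(p=/snoru)
<== ok
==> cabinet.newfold(p=/snoru/mebikund)
<== ok
==> cabinet.pen(p=/snoru/mebikund/fopru, c=beni_ut)
<== created
==> cabinet.erase(p=/snoru/mebikund)
<== ToolError: not empty
==> cabinet.pen(p=/snoru/foprecru, c=flecrudris)
<== created
==> chron.whichday()
<== Tuesday
==> cabinet.pen(p=/zaja_and, c=drije)
<== overwrote
==> cabinet.erase(p=/zaja_and)
<== ok
==> chron.pin(d=2118-10-01)
<== 2118-10-01
==> chron.pin(d=2009-09-25)
<== 2009-09-25
==> chron.pin(d=<last>)
<== 2009-09-25
==> cabinet.peekin(p=/snoru)
<== [foprecru, mebikund/]


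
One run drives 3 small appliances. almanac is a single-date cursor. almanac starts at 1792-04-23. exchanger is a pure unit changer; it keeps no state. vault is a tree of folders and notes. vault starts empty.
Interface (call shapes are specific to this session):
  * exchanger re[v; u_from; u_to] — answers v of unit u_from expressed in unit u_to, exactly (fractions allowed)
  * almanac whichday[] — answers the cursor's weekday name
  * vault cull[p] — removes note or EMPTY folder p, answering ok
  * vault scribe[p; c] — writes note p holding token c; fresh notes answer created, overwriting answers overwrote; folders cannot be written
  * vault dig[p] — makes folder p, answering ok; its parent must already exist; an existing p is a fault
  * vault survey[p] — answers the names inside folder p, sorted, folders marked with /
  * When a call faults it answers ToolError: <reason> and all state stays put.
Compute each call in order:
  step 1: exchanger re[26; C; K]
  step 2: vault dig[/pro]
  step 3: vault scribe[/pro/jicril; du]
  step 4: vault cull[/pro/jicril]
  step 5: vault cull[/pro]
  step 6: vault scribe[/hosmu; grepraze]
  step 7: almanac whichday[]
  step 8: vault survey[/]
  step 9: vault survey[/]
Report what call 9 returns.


# exchanger re(v: 26, u_from: C, u_to: K) => 5983/20
# vault dig(p: /pro) => ok
# vault scribe(p: /pro/jicril, c: du) => created
# vault cull(p: /pro/jicril) => ok
# vault cull(p: /pro) => ok
# vault scribe(p: /hosmu, c: grepraze) => created
# almanac whichday() => Monday
# vault survey(p: /) => [hosmu]
# vault survey(p: /) => [hosmu]

Answer: [hosmu]


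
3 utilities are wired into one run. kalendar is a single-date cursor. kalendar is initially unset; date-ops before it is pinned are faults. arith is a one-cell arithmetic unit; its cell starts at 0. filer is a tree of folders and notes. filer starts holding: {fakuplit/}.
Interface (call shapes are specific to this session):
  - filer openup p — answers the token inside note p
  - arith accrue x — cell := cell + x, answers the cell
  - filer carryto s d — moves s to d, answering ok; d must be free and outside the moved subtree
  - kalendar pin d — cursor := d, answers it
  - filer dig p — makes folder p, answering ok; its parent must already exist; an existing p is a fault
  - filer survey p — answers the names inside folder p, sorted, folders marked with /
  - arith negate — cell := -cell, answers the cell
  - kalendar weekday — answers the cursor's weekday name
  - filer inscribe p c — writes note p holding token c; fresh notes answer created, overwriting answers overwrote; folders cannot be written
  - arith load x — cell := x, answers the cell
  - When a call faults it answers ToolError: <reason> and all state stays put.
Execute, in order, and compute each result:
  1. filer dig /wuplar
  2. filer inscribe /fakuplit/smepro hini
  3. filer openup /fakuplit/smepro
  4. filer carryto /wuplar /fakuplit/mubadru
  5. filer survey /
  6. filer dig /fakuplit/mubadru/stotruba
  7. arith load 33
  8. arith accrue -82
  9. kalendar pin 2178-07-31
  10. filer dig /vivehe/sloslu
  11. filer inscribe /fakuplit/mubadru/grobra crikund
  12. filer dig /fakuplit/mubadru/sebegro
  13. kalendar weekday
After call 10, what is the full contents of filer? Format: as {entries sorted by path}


Answer: {fakuplit/, fakuplit/mubadru/, fakuplit/mubadru/stotruba/, fakuplit/smepro=hini}

Derivation:
Step: filer dig[p='/wuplar']
Result: ok
Step: filer inscribe[p='/fakuplit/smepro'; c='hini']
Result: created
Step: filer openup[p='/fakuplit/smepro']
Result: hini
Step: filer carryto[s='/wuplar'; d='/fakuplit/mubadru']
Result: ok
Step: filer survey[p='/']
Result: [fakuplit/]
Step: filer dig[p='/fakuplit/mubadru/stotruba']
Result: ok
Step: arith load[x='33']
Result: 33
Step: arith accrue[x='-82']
Result: -49
Step: kalendar pin[d='2178-07-31']
Result: 2178-07-31
Step: filer dig[p='/vivehe/sloslu']
Result: ToolError: no parent
Step: filer inscribe[p='/fakuplit/mubadru/grobra'; c='crikund']
Result: created
Step: filer dig[p='/fakuplit/mubadru/sebegro']
Result: ok
Step: kalendar weekday[]
Result: Friday


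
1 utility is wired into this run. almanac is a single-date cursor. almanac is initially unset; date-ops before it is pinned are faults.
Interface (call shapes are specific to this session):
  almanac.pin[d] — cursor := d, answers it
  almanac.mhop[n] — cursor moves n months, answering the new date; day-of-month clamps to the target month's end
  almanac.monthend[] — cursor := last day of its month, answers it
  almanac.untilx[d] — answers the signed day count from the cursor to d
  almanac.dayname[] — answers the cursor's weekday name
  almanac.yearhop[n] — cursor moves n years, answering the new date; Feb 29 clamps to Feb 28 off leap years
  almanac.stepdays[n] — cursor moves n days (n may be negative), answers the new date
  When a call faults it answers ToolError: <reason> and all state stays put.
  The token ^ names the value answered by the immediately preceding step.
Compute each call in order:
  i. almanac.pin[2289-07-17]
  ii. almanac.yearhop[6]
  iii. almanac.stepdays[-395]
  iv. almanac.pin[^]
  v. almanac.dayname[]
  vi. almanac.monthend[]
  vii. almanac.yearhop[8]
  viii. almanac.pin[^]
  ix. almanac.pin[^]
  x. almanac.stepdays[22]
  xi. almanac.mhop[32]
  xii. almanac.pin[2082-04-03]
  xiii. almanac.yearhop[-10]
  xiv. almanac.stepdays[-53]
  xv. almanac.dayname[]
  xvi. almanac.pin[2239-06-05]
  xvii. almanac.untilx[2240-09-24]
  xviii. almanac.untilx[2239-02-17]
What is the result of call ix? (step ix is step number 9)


Answer: 2302-06-30

Derivation:
>> pin(d='2289-07-17')
<< 2289-07-17
>> yearhop(n='6')
<< 2295-07-17
>> stepdays(n='-395')
<< 2294-06-17
>> pin(d='^')
<< 2294-06-17
>> dayname()
<< Sunday
>> monthend()
<< 2294-06-30
>> yearhop(n='8')
<< 2302-06-30
>> pin(d='^')
<< 2302-06-30
>> pin(d='^')
<< 2302-06-30
>> stepdays(n='22')
<< 2302-07-22
>> mhop(n='32')
<< 2305-03-22
>> pin(d='2082-04-03')
<< 2082-04-03
>> yearhop(n='-10')
<< 2072-04-03
>> stepdays(n='-53')
<< 2072-02-10
>> dayname()
<< Wednesday
>> pin(d='2239-06-05')
<< 2239-06-05
>> untilx(d='2240-09-24')
<< 477
>> untilx(d='2239-02-17')
<< -108


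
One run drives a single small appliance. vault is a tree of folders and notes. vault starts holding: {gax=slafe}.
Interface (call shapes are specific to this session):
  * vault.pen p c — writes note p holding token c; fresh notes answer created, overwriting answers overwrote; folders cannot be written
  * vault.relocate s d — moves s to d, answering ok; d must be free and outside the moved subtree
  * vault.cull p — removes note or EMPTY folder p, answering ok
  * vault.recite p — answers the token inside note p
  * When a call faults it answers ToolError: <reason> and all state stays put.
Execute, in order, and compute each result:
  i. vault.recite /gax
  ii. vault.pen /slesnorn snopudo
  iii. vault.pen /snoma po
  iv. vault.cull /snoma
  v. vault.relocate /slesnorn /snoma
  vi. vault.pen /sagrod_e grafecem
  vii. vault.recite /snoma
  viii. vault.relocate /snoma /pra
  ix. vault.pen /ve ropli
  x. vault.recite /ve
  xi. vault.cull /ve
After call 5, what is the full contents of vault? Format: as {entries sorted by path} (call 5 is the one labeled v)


> vault.recite p='/gax'
= slafe
> vault.pen p='/slesnorn' c='snopudo'
= created
> vault.pen p='/snoma' c='po'
= created
> vault.cull p='/snoma'
= ok
> vault.relocate s='/slesnorn' d='/snoma'
= ok
> vault.pen p='/sagrod_e' c='grafecem'
= created
> vault.recite p='/snoma'
= snopudo
> vault.relocate s='/snoma' d='/pra'
= ok
> vault.pen p='/ve' c='ropli'
= created
> vault.recite p='/ve'
= ropli
> vault.cull p='/ve'
= ok

Answer: {gax=slafe, snoma=snopudo}
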